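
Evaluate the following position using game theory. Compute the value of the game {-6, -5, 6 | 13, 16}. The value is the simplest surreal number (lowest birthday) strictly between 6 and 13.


Left options: {-6, -5, 6}, max = 6
Right options: {13, 16}, min = 13
All options are numbers and max(Left) < min(Right), so by the simplicity theorem the value is the simplest (earliest-born) number strictly between 6 and 13.
Integers 7 through 12 all lie strictly between 6 and 13.
Among integers, the simplest (lowest birthday = smallest |n|; 0 is born on day 0, +-n on day n) is 7.
No non-integer in the interval can be simpler: if x is a non-integer in the interval, then floor(x) or ceil(x) also lies in the interval (the interval contains an integer), and both are proper prefixes of x's sign expansion, i.e. born earlier. So the game value is 7.
Game value = 7

7


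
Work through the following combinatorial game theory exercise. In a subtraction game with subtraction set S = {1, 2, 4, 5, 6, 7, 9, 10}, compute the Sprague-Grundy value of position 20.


The subtraction set is S = {1, 2, 4, 5, 6, 7, 9, 10}.
G(k) = mex{ G(k - s) : s in S, s <= k }. We compute iteratively: G(0) = 0.
G(1) = mex({0}) = 1
G(2) = mex({0, 1}) = 2
G(3) = mex({1, 2}) = 0
G(4) = mex({0, 2}) = 1
G(5) = mex({0, 1}) = 2
G(6) = mex({0, 1, 2}) = 3
G(7) = mex({0, 1, 2, 3}) = 4
G(8) = mex({0, 1, 2, 3, 4}) = 5
G(9) = mex({0, 1, 2, 4, 5}) = 3
G(10) = mex({0, 1, 2, 3, 5}) = 4
G(11) = mex({1, 2, 3, 4}) = 0
G(12) = mex({0, 2, 3, 4, 5}) = 1
G(13) = mex({0, 1, 3, 4, 5}) = 2
G(14) = mex({1, 2, 3, 4, 5}) = 0
G(15) = mex({0, 2, 3, 4, 5}) = 1
G(16) = mex({0, 1, 3, 4}) = 2
G(17) = mex({0, 1, 2, 4, 5}) = 3
G(18) = mex({0, 1, 2, 3, 5}) = 4
G(19) = mex({0, 1, 2, 3, 4}) = 5
G(20) = mex({0, 1, 2, 4, 5}) = 3
Therefore G(20) = 3.

3


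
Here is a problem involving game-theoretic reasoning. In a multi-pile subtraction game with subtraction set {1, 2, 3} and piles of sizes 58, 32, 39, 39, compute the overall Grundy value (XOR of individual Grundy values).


Subtraction set: {1, 2, 3}
For this subtraction set, G(n) = n mod 4 (period = max + 1 = 4).
Pile 1 (size 58): G(58) = 58 mod 4 = 2
Pile 2 (size 32): G(32) = 32 mod 4 = 0
Pile 3 (size 39): G(39) = 39 mod 4 = 3
Pile 4 (size 39): G(39) = 39 mod 4 = 3
Total Grundy value = XOR of all: 2 XOR 0 XOR 3 XOR 3 = 2

2


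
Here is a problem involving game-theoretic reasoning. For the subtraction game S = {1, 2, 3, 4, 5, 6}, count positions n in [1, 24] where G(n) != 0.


Subtraction set S = {1, 2, 3, 4, 5, 6}, so G(n) = n mod 7.
G(n) = 0 when n is a multiple of 7.
Multiples of 7 in [1, 24]: 3
N-positions (nonzero Grundy) = 24 - 3 = 21

21


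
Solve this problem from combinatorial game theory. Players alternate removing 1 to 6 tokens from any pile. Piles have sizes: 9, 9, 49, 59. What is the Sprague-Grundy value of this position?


Subtraction set: {1, 2, 3, 4, 5, 6}
For this subtraction set, G(n) = n mod 7 (period = max + 1 = 7).
Pile 1 (size 9): G(9) = 9 mod 7 = 2
Pile 2 (size 9): G(9) = 9 mod 7 = 2
Pile 3 (size 49): G(49) = 49 mod 7 = 0
Pile 4 (size 59): G(59) = 59 mod 7 = 3
Total Grundy value = XOR of all: 2 XOR 2 XOR 0 XOR 3 = 3

3


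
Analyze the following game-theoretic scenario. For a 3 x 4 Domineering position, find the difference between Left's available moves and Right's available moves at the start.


Board is 3 x 4 (rows x cols).
Left (vertical) placements: (rows-1) * cols = 2 * 4 = 8
Right (horizontal) placements: rows * (cols-1) = 3 * 3 = 9
Advantage = Left - Right = 8 - 9 = -1

-1


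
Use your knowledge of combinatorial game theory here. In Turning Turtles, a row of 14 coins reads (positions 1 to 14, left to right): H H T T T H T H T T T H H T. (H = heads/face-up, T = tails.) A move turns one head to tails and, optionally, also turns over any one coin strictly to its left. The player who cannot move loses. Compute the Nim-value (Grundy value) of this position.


Coins: H H T T T H T H T T T H H T
Key fact: a single head at position k behaves exactly like a Nim heap of size k (turning it to T and optionally flipping a coin at j < k corresponds to moving the heap from k to j, or to 0), and heads combine as a disjunctive sum (two heads at the same place would cancel, matching j XOR j = 0). So the Nim-value is the XOR of the 1-indexed positions of the heads.
Face-up positions (1-indexed): [1, 2, 6, 8, 12, 13]
XOR 0 with 1: 0 XOR 1 = 1
XOR 1 with 2: 1 XOR 2 = 3
XOR 3 with 6: 3 XOR 6 = 5
XOR 5 with 8: 5 XOR 8 = 13
XOR 13 with 12: 13 XOR 12 = 1
XOR 1 with 13: 1 XOR 13 = 12
Nim-value = 12

12


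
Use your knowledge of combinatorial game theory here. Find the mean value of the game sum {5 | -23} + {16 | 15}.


G1 = {5 | -23}, G2 = {16 | 15}
Each is a switch {a | b} with numbers a > b; its mean value is (a + b)/2, and mean value is additive over game sums: m(G1 + G2) = m(G1) + m(G2).
Mean of G1 = (5 + (-23))/2 = -18/2 = -9
Mean of G2 = (16 + (15))/2 = 31/2 = 31/2
Mean of G1 + G2 = -9 + 31/2 = 13/2

13/2


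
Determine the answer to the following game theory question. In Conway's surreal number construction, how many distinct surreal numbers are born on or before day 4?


Day 0: {|} = 0 is born. Count = 1.
Day n: the number of surreal numbers born by day n is 2^(n+1) - 1.
By day 0: 2^1 - 1 = 1
By day 1: 2^2 - 1 = 3
By day 2: 2^3 - 1 = 7
By day 3: 2^4 - 1 = 15
By day 4: 2^5 - 1 = 31
By day 4: 31 surreal numbers.

31


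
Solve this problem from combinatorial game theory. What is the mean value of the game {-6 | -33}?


Game = {-6 | -33}, a switch {a | b} with numbers a > b.
Its thermograph has left wall a - t and right wall b + t, which meet at t = (a - b)/2, where both equal (a + b)/2. So the mast (mean value) is at (a + b)/2.
Mean = (-6 + (-33))/2 = -39/2 = -39/2

-39/2


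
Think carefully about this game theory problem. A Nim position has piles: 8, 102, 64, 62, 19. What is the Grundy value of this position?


We need the XOR (exclusive or) of all pile sizes.
After XOR-ing pile 1 (size 8): 0 XOR 8 = 8
After XOR-ing pile 2 (size 102): 8 XOR 102 = 110
After XOR-ing pile 3 (size 64): 110 XOR 64 = 46
After XOR-ing pile 4 (size 62): 46 XOR 62 = 16
After XOR-ing pile 5 (size 19): 16 XOR 19 = 3
The Nim-value of this position is 3.

3


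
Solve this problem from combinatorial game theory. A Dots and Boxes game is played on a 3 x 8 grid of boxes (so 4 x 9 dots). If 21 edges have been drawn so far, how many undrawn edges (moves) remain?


Grid: 3 x 8 boxes, i.e. 4 rows and 9 columns of dots.
Horizontal edges: (rows + 1) * cols = 4 * 8 = 32
Vertical edges: rows * (cols + 1) = 3 * 9 = 27
Total edges: 32 + 27 = 59
Edges drawn: 21
Remaining: 59 - 21 = 38

38


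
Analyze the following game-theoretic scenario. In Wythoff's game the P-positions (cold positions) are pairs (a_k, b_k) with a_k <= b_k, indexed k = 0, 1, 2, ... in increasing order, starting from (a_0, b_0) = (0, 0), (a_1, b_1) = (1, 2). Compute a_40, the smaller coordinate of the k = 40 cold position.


By Wythoff's theorem, a_k = floor(k * phi) and b_k = floor(k * phi^2) = a_k + k, where phi = (1 + sqrt(5))/2 is the golden ratio.
phi = (1 + sqrt(5))/2 = 1.618034
k = 40
k * phi = 40 * 1.618034 = 64.721360
a_40 = floor(k * phi) = 64

64


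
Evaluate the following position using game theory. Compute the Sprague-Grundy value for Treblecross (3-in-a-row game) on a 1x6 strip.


Treblecross: place X on empty cells; 3-in-a-row wins.
Playing within two cells of an existing X lets the opponent win at once, so sensible play treats the cells i-2..i+2 around each X as dead. The player left with no safe cell loses, so this is a normal-play take-away game on strips of safe cells.
Placing X at cell i (0-indexed) of a strip of k safe cells leaves independent strips of sizes max(0, i-2) and max(0, k-i-3). Hence G(k) = mex{ G(max(0,i-2)) XOR G(max(0,k-i-3)) : 0 <= i < k }, with G(0) = 0.
G(1): splits (0,0):0^0=0 -> mex({0}) = 1
G(2): splits (0,0):0^0=0 -> mex({0}) = 1
G(3): splits (0,0):0^0=0 -> mex({0}) = 1
G(4): splits (0,1):0^1=1 (0,0):0^0=0 -> mex({0, 1}) = 2
G(5): splits (0,2):0^1=1 (0,1):0^1=1 (0,0):0^0=0 -> mex({0, 1}) = 2
G(6) = mex({1}) = 0
Therefore G(6) = 0.

0


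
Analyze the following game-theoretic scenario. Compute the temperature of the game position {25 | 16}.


The game is {25 | 16}, a switch {a | b} with numbers a > b.
Cooling {a | b} by t gives {a - t | b + t}, which stops being hot when a - t = b + t, i.e. at t = (a - b)/2. So the temperature of a switch is (a - b)/2.
Temperature = (Left option - Right option) / 2
= (25 - (16)) / 2
= 9 / 2
= 9/2

9/2


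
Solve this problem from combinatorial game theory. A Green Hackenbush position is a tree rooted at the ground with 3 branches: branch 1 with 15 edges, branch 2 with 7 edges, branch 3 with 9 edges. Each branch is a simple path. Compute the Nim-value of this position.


The tree has 3 branches from the ground vertex.
In Green Hackenbush, the Nim-value of a simple path of length k is k.
Branch 1: length 15, Nim-value = 15
Branch 2: length 7, Nim-value = 7
Branch 3: length 9, Nim-value = 9
Total Nim-value = XOR of all branch values:
0 XOR 15 = 15
15 XOR 7 = 8
8 XOR 9 = 1
Nim-value of the tree = 1

1


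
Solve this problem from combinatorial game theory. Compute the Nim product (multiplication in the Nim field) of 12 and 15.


Nim multiplication is bilinear over XOR: (u XOR v) * w = (u*w) XOR (v*w).
So we split each operand into its bit components and XOR the pairwise Nim products.
12 = 4 + 8 (as XOR of powers of 2).
15 = 1 + 2 + 4 + 8 (as XOR of powers of 2).
Using the standard Nim-product table on single bits:
  2*2 = 3,   2*4 = 8,   2*8 = 12,
  4*4 = 6,   4*8 = 11,  8*8 = 13,
and  1*x = x (identity), k*l = l*k (commutative).
Pairwise Nim products:
  4 * 1 = 4
  4 * 2 = 8
  4 * 4 = 6
  4 * 8 = 11
  8 * 1 = 8
  8 * 2 = 12
  8 * 4 = 11
  8 * 8 = 13
XOR them: 4 XOR 8 XOR 6 XOR 11 XOR 8 XOR 12 XOR 11 XOR 13 = 3.
Result: 12 * 15 = 3 (in Nim).

3


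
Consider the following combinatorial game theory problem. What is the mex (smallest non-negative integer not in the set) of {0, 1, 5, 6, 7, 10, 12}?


Set = {0, 1, 5, 6, 7, 10, 12}
0 is in the set.
1 is in the set.
2 is NOT in the set. This is the mex.
mex = 2

2


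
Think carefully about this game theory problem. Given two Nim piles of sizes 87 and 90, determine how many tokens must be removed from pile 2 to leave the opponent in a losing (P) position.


Piles: 87 and 90
Current XOR: 87 XOR 90 = 13 (non-zero, so this is an N-position).
To make the XOR zero, we need to find a move that balances the piles.
For pile 2 (size 90): target = 90 XOR 13 = 87
We reduce pile 2 from 90 to 87.
Tokens removed: 90 - 87 = 3
Verification: 87 XOR 87 = 0

3


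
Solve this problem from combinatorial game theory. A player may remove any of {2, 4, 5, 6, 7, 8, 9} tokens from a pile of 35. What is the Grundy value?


The subtraction set is S = {2, 4, 5, 6, 7, 8, 9}.
G(k) = mex{ G(k - s) : s in S, s <= k }. We compute iteratively: G(0) = 0.
G(1) = mex({}) = 0
G(2) = mex({0}) = 1
G(3) = mex({0}) = 1
G(4) = mex({0, 1}) = 2
G(5) = mex({0, 1}) = 2
G(6) = mex({0, 1, 2}) = 3
G(7) = mex({0, 1, 2}) = 3
G(8) = mex({0, 1, 2, 3}) = 4
G(9) = mex({0, 1, 2, 3}) = 4
G(10) = mex({0, 1, 2, 3, 4}) = 5
G(11) = mex({1, 2, 3, 4}) = 0
G(12) = mex({1, 2, 3, 4, 5}) = 0
G(13) = mex({0, 2, 3, 4}) = 1
G(14) = mex({0, 2, 3, 4, 5}) = 1
G(15) = mex({0, 1, 3, 4, 5}) = 2
G(16) = mex({0, 1, 3, 4, 5}) = 2
G(17) = mex({0, 1, 2, 4, 5}) = 3
G(18) = mex({0, 1, 2, 4, 5}) = 3
G(19) = mex({0, 1, 2, 3, 5}) = 4
Observe that G(11)..G(19) = 0, 0, 1, 1, 2, 2, 3, 3, 4 repeats G(0)..G(8) = 0, 0, 1, 1, 2, 2, 3, 3, 4.
For k >= max(S) = 9, G(k) is determined by the previous 9 values G(k-9)..G(k-1); a window of 9 consecutive values has recurred shifted by 11, so by induction G(k + 11) = G(k) for all k >= 0: the sequence is periodic from the start with period 11.
One period: G(0..10) = 0, 0, 1, 1, 2, 2, 3, 3, 4, 4, 5.
35 mod 11 = 2, so G(35) = G(2) = 1.

1


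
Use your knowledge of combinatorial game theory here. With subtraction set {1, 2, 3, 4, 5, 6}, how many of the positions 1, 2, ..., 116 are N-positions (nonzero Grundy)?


Subtraction set S = {1, 2, 3, 4, 5, 6}, so G(n) = n mod 7.
G(n) = 0 when n is a multiple of 7.
Multiples of 7 in [1, 116]: 16
N-positions (nonzero Grundy) = 116 - 16 = 100

100


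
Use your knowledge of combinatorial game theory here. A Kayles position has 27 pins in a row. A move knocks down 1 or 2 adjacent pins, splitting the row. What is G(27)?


Kayles: a move removes 1 or 2 adjacent pins from a contiguous row.
Removing pins from a row of k leaves two independent rows (a, b) with a + b = k - 1 (one pin) or a + b = k - 2 (two pins); an end removal gives a = 0.
By Sprague-Grundy, G(k) = mex{ G(a) XOR G(b) } over all these splits. G(0) = 0.
G(1): splits (0,0):0^0=0 -> mex({0}) = 1
G(2): splits (0,1):0^1=1 (0,0):0^0=0 -> mex({0, 1}) = 2
G(3): splits (0,2):0^2=2 (1,1):1^1=0 (0,1):0^1=1 -> mex({0, 1, 2}) = 3
G(4): splits (0,3):0^3=3 (1,2):1^2=3 (0,2):0^2=2 (1,1):1^1=0 -> mex({0, 2, 3}) = 1
G(5): splits (0,4):0^1=1 (1,3):1^3=2 (2,2):2^2=0 (0,3):0^3=3 (1,2):1^2=3 -> mex({0, 1, 2, 3}) = 4
G(6) = mex({0, 1, 2, 4}) = 3
G(7) = mex({0, 1, 3, 4, 5}) = 2
G(8) = mex({0, 2, 3, 5, 6}) = 1
G(9) = mex({0, 1, 2, 3, 6, 7}) = 4
G(10) = mex({0, 1, 3, 4, 5, 7}) = 2
G(11) = mex({0, 1, 2, 3, 4, 5}) = 6
G(12) = mex({0, 1, 2, 3, 5, 6, 7}) = 4
G(13) = mex({0, 2, 3, 4, 6, 7}) = 1
G(14) = mex({0, 1, 4, 5, 6, 7}) = 2
G(15) = mex({0, 1, 2, 3, 4, 5, 6}) = 7
G(16) = mex({0, 2, 3, 5, 6, 7}) = 1
G(17) = mex({0, 1, 2, 3, 5, 6, 7}) = 4
G(18) = mex({0, 1, 2, 4, 5, 6}) = 3
G(19) = mex({0, 1, 3, 4, 5, 7}) = 2
G(20) = mex({0, 2, 3, 4, 5, 6, 7}) = 1
G(21) = mex({0, 1, 2, 3, 5, 6, 7}) = 4
G(22) = mex({0, 1, 2, 3, 4, 5, 7}) = 6
G(23) = mex({0, 1, 2, 3, 4, 5, 6}) = 7
G(24) = mex({0, 1, 2, 3, 5, 6, 7}) = 4
G(25) = mex({0, 2, 3, 4, 6, 7}) = 1
G(26) = mex({0, 1, 3, 4, 5, 6, 7}) = 2
G(27) = mex({0, 1, 2, 3, 4, 5, 6, 7}) = 8
Therefore G(27) = 8.

8


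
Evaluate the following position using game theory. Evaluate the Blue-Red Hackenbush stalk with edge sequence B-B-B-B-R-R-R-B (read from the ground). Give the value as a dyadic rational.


Edges (from ground): B-B-B-B-R-R-R-B
By Berlekamp's sign-expansion rule, a Blue-Red Hackenbush stalk has the value of the surreal number whose sign sequence is the edge sequence with B -> + and R -> -.
Sign sequence: ++++---+
Trace the sign expansion in the surreal number tree, starting from 0:
Edge 1: B (sign +) -> bounds (0, +inf), value = 1
Edge 2: B (sign +) -> bounds (1, +inf), value = 2
Edge 3: B (sign +) -> bounds (2, +inf), value = 3
Edge 4: B (sign +) -> bounds (3, +inf), value = 4
Edge 5: R (sign -) -> bounds (3, 4), value = 7/2
Edge 6: R (sign -) -> bounds (3, 7/2), value = 13/4
Edge 7: R (sign -) -> bounds (3, 13/4), value = 25/8
Edge 8: B (sign +) -> bounds (25/8, 13/4), value = 51/16
Game value = 51/16

51/16


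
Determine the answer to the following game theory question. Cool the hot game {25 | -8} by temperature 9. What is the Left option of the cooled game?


Original game: {25 | -8} (a switch {a | b} with a > b).
Cooling by t (for t below the temperature (a - b)/2 = 33/2) taxes each move by t: {a | b} cooled by t is {a - t | b + t}.
Cooling amount: t = 9
Cooled Left option: 25 - 9 = 16
Cooled Right option: -8 + 9 = 1
Cooled game: {16 | 1}
Left option = 16

16


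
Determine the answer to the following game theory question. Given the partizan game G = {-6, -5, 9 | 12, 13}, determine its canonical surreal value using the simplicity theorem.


Left options: {-6, -5, 9}, max = 9
Right options: {12, 13}, min = 12
All options are numbers and max(Left) < min(Right), so by the simplicity theorem the value is the simplest (earliest-born) number strictly between 9 and 12.
Integers 10 through 11 all lie strictly between 9 and 12.
Among integers, the simplest (lowest birthday = smallest |n|; 0 is born on day 0, +-n on day n) is 10.
No non-integer in the interval can be simpler: if x is a non-integer in the interval, then floor(x) or ceil(x) also lies in the interval (the interval contains an integer), and both are proper prefixes of x's sign expansion, i.e. born earlier. So the game value is 10.
Game value = 10

10


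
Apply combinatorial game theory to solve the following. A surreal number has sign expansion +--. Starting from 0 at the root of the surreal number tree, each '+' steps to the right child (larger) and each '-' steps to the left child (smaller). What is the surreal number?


Sign expansion: +--
Rule: track bounds (lo, hi), initially (-inf, +inf). On '+', the current value becomes lo and we move to the simplest number in (value, hi): value + 1 if hi = +inf, otherwise the midpoint (value + hi)/2. On '-', the current value becomes hi and we move to value - 1 if lo = -inf, otherwise the midpoint (lo + value)/2.
Start at 0.
Step 1: sign = +, move right. Bounds: (0, +inf). Value = 1
Step 2: sign = -, move left. Bounds: (0, 1). Value = 1/2
Step 3: sign = -, move left. Bounds: (0, 1/2). Value = 1/4
The surreal number with sign expansion +-- is 1/4.

1/4


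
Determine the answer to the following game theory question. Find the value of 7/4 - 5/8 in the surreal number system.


x = 7/4, y = 5/8
Converting to common denominator: 8
x = 14/8, y = 5/8
x - y = 7/4 - 5/8 = 9/8

9/8


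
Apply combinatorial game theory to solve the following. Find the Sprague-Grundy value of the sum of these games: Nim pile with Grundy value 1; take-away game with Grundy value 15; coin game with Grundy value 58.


By the Sprague-Grundy theorem, the Grundy value of a sum of games is the XOR of individual Grundy values.
Nim pile: Grundy value = 1. Running XOR: 0 XOR 1 = 1
take-away game: Grundy value = 15. Running XOR: 1 XOR 15 = 14
coin game: Grundy value = 58. Running XOR: 14 XOR 58 = 52
The combined Grundy value is 52.

52


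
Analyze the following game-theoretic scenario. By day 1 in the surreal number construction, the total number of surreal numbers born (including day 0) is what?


Day 0: {|} = 0 is born. Count = 1.
Day n: the number of surreal numbers born by day n is 2^(n+1) - 1.
By day 0: 2^1 - 1 = 1
By day 1: 2^2 - 1 = 3
By day 1: 3 surreal numbers.

3


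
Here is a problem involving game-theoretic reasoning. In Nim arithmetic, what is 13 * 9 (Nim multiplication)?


Nim multiplication is bilinear over XOR: (u XOR v) * w = (u*w) XOR (v*w).
So we split each operand into its bit components and XOR the pairwise Nim products.
13 = 1 + 4 + 8 (as XOR of powers of 2).
9 = 1 + 8 (as XOR of powers of 2).
Using the standard Nim-product table on single bits:
  2*2 = 3,   2*4 = 8,   2*8 = 12,
  4*4 = 6,   4*8 = 11,  8*8 = 13,
and  1*x = x (identity), k*l = l*k (commutative).
Pairwise Nim products:
  1 * 1 = 1
  1 * 8 = 8
  4 * 1 = 4
  4 * 8 = 11
  8 * 1 = 8
  8 * 8 = 13
XOR them: 1 XOR 8 XOR 4 XOR 11 XOR 8 XOR 13 = 3.
Result: 13 * 9 = 3 (in Nim).

3


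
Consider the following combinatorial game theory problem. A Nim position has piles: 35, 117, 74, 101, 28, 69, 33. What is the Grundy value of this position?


We need the XOR (exclusive or) of all pile sizes.
After XOR-ing pile 1 (size 35): 0 XOR 35 = 35
After XOR-ing pile 2 (size 117): 35 XOR 117 = 86
After XOR-ing pile 3 (size 74): 86 XOR 74 = 28
After XOR-ing pile 4 (size 101): 28 XOR 101 = 121
After XOR-ing pile 5 (size 28): 121 XOR 28 = 101
After XOR-ing pile 6 (size 69): 101 XOR 69 = 32
After XOR-ing pile 7 (size 33): 32 XOR 33 = 1
The Nim-value of this position is 1.

1


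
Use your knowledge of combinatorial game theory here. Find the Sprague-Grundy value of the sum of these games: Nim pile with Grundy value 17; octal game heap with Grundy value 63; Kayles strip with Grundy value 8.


By the Sprague-Grundy theorem, the Grundy value of a sum of games is the XOR of individual Grundy values.
Nim pile: Grundy value = 17. Running XOR: 0 XOR 17 = 17
octal game heap: Grundy value = 63. Running XOR: 17 XOR 63 = 46
Kayles strip: Grundy value = 8. Running XOR: 46 XOR 8 = 38
The combined Grundy value is 38.

38


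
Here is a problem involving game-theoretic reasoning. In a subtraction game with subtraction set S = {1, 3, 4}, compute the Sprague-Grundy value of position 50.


The subtraction set is S = {1, 3, 4}.
G(k) = mex{ G(k - s) : s in S, s <= k }. We compute iteratively: G(0) = 0.
G(1) = mex({0}) = 1
G(2) = mex({1}) = 0
G(3) = mex({0}) = 1
G(4) = mex({0, 1}) = 2
G(5) = mex({0, 1, 2}) = 3
G(6) = mex({0, 1, 3}) = 2
G(7) = mex({1, 2}) = 0
G(8) = mex({0, 2, 3}) = 1
G(9) = mex({1, 2, 3}) = 0
G(10) = mex({0, 2}) = 1
Observe that G(7)..G(10) = 0, 1, 0, 1 repeats G(0)..G(3) = 0, 1, 0, 1.
For k >= max(S) = 4, G(k) is determined by the previous 4 values G(k-4)..G(k-1); a window of 4 consecutive values has recurred shifted by 7, so by induction G(k + 7) = G(k) for all k >= 0: the sequence is periodic from the start with period 7.
One period: G(0..6) = 0, 1, 0, 1, 2, 3, 2.
50 mod 7 = 1, so G(50) = G(1) = 1.

1


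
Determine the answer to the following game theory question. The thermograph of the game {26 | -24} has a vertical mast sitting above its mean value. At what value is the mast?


Game = {26 | -24}, a switch {a | b} with numbers a > b.
Its thermograph has left wall a - t and right wall b + t, which meet at t = (a - b)/2, where both equal (a + b)/2. So the mast (mean value) is at (a + b)/2.
Mean = (26 + (-24))/2 = 2/2 = 1

1


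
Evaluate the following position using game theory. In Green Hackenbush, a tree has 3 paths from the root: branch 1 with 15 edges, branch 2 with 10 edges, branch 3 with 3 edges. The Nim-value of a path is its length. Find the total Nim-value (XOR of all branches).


The tree has 3 branches from the ground vertex.
In Green Hackenbush, the Nim-value of a simple path of length k is k.
Branch 1: length 15, Nim-value = 15
Branch 2: length 10, Nim-value = 10
Branch 3: length 3, Nim-value = 3
Total Nim-value = XOR of all branch values:
0 XOR 15 = 15
15 XOR 10 = 5
5 XOR 3 = 6
Nim-value of the tree = 6

6


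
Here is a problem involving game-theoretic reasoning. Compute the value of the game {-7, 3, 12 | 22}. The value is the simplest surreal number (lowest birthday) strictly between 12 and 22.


Left options: {-7, 3, 12}, max = 12
Right options: {22}, min = 22
All options are numbers and max(Left) < min(Right), so by the simplicity theorem the value is the simplest (earliest-born) number strictly between 12 and 22.
Integers 13 through 21 all lie strictly between 12 and 22.
Among integers, the simplest (lowest birthday = smallest |n|; 0 is born on day 0, +-n on day n) is 13.
No non-integer in the interval can be simpler: if x is a non-integer in the interval, then floor(x) or ceil(x) also lies in the interval (the interval contains an integer), and both are proper prefixes of x's sign expansion, i.e. born earlier. So the game value is 13.
Game value = 13

13


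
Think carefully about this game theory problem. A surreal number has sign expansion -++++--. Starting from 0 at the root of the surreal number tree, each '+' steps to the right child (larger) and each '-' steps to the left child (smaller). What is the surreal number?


Sign expansion: -++++--
Rule: track bounds (lo, hi), initially (-inf, +inf). On '+', the current value becomes lo and we move to the simplest number in (value, hi): value + 1 if hi = +inf, otherwise the midpoint (value + hi)/2. On '-', the current value becomes hi and we move to value - 1 if lo = -inf, otherwise the midpoint (lo + value)/2.
Start at 0.
Step 1: sign = -, move left. Bounds: (-inf, 0). Value = -1
Step 2: sign = +, move right. Bounds: (-1, 0). Value = -1/2
Step 3: sign = +, move right. Bounds: (-1/2, 0). Value = -1/4
Step 4: sign = +, move right. Bounds: (-1/4, 0). Value = -1/8
Step 5: sign = +, move right. Bounds: (-1/8, 0). Value = -1/16
Step 6: sign = -, move left. Bounds: (-1/8, -1/16). Value = -3/32
Step 7: sign = -, move left. Bounds: (-1/8, -3/32). Value = -7/64
The surreal number with sign expansion -++++-- is -7/64.

-7/64


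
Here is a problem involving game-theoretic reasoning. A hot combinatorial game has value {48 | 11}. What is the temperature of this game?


The game is {48 | 11}, a switch {a | b} with numbers a > b.
Cooling {a | b} by t gives {a - t | b + t}, which stops being hot when a - t = b + t, i.e. at t = (a - b)/2. So the temperature of a switch is (a - b)/2.
Temperature = (Left option - Right option) / 2
= (48 - (11)) / 2
= 37 / 2
= 37/2

37/2


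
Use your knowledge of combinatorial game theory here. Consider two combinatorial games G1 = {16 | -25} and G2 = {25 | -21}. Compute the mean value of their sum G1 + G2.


G1 = {16 | -25}, G2 = {25 | -21}
Each is a switch {a | b} with numbers a > b; its mean value is (a + b)/2, and mean value is additive over game sums: m(G1 + G2) = m(G1) + m(G2).
Mean of G1 = (16 + (-25))/2 = -9/2 = -9/2
Mean of G2 = (25 + (-21))/2 = 4/2 = 2
Mean of G1 + G2 = -9/2 + 2 = -5/2

-5/2


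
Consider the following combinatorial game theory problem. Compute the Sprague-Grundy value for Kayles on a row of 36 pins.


Kayles: a move removes 1 or 2 adjacent pins from a contiguous row.
Removing pins from a row of k leaves two independent rows (a, b) with a + b = k - 1 (one pin) or a + b = k - 2 (two pins); an end removal gives a = 0.
By Sprague-Grundy, G(k) = mex{ G(a) XOR G(b) } over all these splits. G(0) = 0.
G(1): splits (0,0):0^0=0 -> mex({0}) = 1
G(2): splits (0,1):0^1=1 (0,0):0^0=0 -> mex({0, 1}) = 2
G(3): splits (0,2):0^2=2 (1,1):1^1=0 (0,1):0^1=1 -> mex({0, 1, 2}) = 3
G(4): splits (0,3):0^3=3 (1,2):1^2=3 (0,2):0^2=2 (1,1):1^1=0 -> mex({0, 2, 3}) = 1
G(5): splits (0,4):0^1=1 (1,3):1^3=2 (2,2):2^2=0 (0,3):0^3=3 (1,2):1^2=3 -> mex({0, 1, 2, 3}) = 4
G(6) = mex({0, 1, 2, 4}) = 3
G(7) = mex({0, 1, 3, 4, 5}) = 2
G(8) = mex({0, 2, 3, 5, 6}) = 1
G(9) = mex({0, 1, 2, 3, 6, 7}) = 4
G(10) = mex({0, 1, 3, 4, 5, 7}) = 2
G(11) = mex({0, 1, 2, 3, 4, 5}) = 6
G(12) = mex({0, 1, 2, 3, 5, 6, 7}) = 4
G(13) = mex({0, 2, 3, 4, 6, 7}) = 1
G(14) = mex({0, 1, 4, 5, 6, 7}) = 2
G(15) = mex({0, 1, 2, 3, 4, 5, 6}) = 7
G(16) = mex({0, 2, 3, 5, 6, 7}) = 1
G(17) = mex({0, 1, 2, 3, 5, 6, 7}) = 4
G(18) = mex({0, 1, 2, 4, 5, 6}) = 3
G(19) = mex({0, 1, 3, 4, 5, 7}) = 2
G(20) = mex({0, 2, 3, 4, 5, 6, 7}) = 1
G(21) = mex({0, 1, 2, 3, 5, 6, 7}) = 4
G(22) = mex({0, 1, 2, 3, 4, 5, 7}) = 6
G(23) = mex({0, 1, 2, 3, 4, 5, 6}) = 7
G(24) = mex({0, 1, 2, 3, 5, 6, 7}) = 4
G(25) = mex({0, 2, 3, 4, 6, 7}) = 1
G(26) = mex({0, 1, 3, 4, 5, 6, 7}) = 2
G(27) = mex({0, 1, 2, 3, 4, 5, 6, 7}) = 8
G(28) = mex({0, 1, 2, 3, 4, 6, 7, 8}) = 5
G(29) = mex({0, 1, 2, 3, 5, 6, 7, 8, 9}) = 4
G(30) = mex({0, 1, 2, 3, 4, 5, 6, 9, 10}) = 7
G(31) = mex({0, 1, 3, 4, 5, 7, 10, 11}) = 2
G(32) = mex({0, 2, 3, 4, 5, 6, 7, 9, 11}) = 1
G(33) = mex({0, 1, 2, 3, 4, 5, 6, 7, 9, 12}) = 8
G(34) = mex({0, 1, 2, 3, 4, 5, 7, 8, 11, 12}) = 6
G(35) = mex({0, 1, 2, 3, 4, 5, 6, 8, 9, 10, 11}) = 7
G(36) = mex({0, 1, 2, 3, 5, 6, 7, 9, 10}) = 4
Therefore G(36) = 4.

4


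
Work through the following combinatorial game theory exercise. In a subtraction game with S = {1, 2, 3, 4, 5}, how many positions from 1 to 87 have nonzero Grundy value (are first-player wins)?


Subtraction set S = {1, 2, 3, 4, 5}, so G(n) = n mod 6.
G(n) = 0 when n is a multiple of 6.
Multiples of 6 in [1, 87]: 14
N-positions (nonzero Grundy) = 87 - 14 = 73

73


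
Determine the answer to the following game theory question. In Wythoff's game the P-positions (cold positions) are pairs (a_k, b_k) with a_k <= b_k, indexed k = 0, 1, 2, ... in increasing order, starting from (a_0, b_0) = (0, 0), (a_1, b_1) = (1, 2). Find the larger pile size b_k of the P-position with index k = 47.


By Wythoff's theorem, a_k = floor(k * phi) and b_k = floor(k * phi^2) = a_k + k, where phi = (1 + sqrt(5))/2 is the golden ratio.
phi = (1 + sqrt(5))/2 = 1.618034
phi^2 = phi + 1 = 2.618034
k = 47
k * phi^2 = 47 * 2.618034 = 123.047597
b_47 = floor(k * phi^2) = 123 (check: a_47 + k = 76 + 47 = 123)

123


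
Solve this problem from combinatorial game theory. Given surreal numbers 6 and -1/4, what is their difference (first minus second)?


x = 6, y = -1/4
Converting to common denominator: 4
x = 24/4, y = -1/4
x - y = 6 - -1/4 = 25/4

25/4


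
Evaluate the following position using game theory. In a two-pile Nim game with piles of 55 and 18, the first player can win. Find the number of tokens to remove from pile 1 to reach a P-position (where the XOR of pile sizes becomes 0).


Piles: 55 and 18
Current XOR: 55 XOR 18 = 37 (non-zero, so this is an N-position).
To make the XOR zero, we need to find a move that balances the piles.
For pile 1 (size 55): target = 55 XOR 37 = 18
We reduce pile 1 from 55 to 18.
Tokens removed: 55 - 18 = 37
Verification: 18 XOR 18 = 0

37


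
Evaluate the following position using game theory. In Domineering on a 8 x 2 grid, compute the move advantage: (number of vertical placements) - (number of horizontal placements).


Board is 8 x 2 (rows x cols).
Left (vertical) placements: (rows-1) * cols = 7 * 2 = 14
Right (horizontal) placements: rows * (cols-1) = 8 * 1 = 8
Advantage = Left - Right = 14 - 8 = 6

6


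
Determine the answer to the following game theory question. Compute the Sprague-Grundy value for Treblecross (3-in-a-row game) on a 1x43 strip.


Treblecross: place X on empty cells; 3-in-a-row wins.
Playing within two cells of an existing X lets the opponent win at once, so sensible play treats the cells i-2..i+2 around each X as dead. The player left with no safe cell loses, so this is a normal-play take-away game on strips of safe cells.
Placing X at cell i (0-indexed) of a strip of k safe cells leaves independent strips of sizes max(0, i-2) and max(0, k-i-3). Hence G(k) = mex{ G(max(0,i-2)) XOR G(max(0,k-i-3)) : 0 <= i < k }, with G(0) = 0.
G(1): splits (0,0):0^0=0 -> mex({0}) = 1
G(2): splits (0,0):0^0=0 -> mex({0}) = 1
G(3): splits (0,0):0^0=0 -> mex({0}) = 1
G(4): splits (0,1):0^1=1 (0,0):0^0=0 -> mex({0, 1}) = 2
G(5): splits (0,2):0^1=1 (0,1):0^1=1 (0,0):0^0=0 -> mex({0, 1}) = 2
G(6) = mex({1}) = 0
G(7) = mex({0, 1, 2}) = 3
G(8) = mex({0, 1, 2}) = 3
G(9) = mex({0, 2}) = 1
G(10) = mex({0, 2, 3}) = 1
G(11) = mex({0, 3}) = 1
G(12) = mex({1, 3}) = 0
G(13) = mex({0, 1, 2, 3}) = 4
G(14) = mex({0, 1, 2}) = 3
G(15) = mex({0, 1, 2}) = 3
G(16) = mex({0, 1, 2, 4}) = 3
G(17) = mex({0, 1, 3, 4}) = 2
G(18) = mex({0, 1, 3, 4}) = 2
G(19) = mex({0, 1, 3, 5}) = 2
G(20) = mex({0, 1, 2, 3, 5}) = 4
G(21) = mex({0, 1, 2, 3, 5}) = 4
G(22) = mex({1, 2, 6}) = 0
G(23) = mex({0, 1, 2, 3, 4, 6}) = 5
G(24) = mex({0, 1, 2, 3, 4}) = 5
G(25) = mex({0, 1, 3, 4, 7}) = 2
G(26) = mex({0, 1, 3, 4, 5, 7}) = 2
G(27) = mex({0, 1, 3, 5}) = 2
G(28) = mex({0, 1, 2, 5}) = 3
G(29) = mex({0, 1, 2, 4, 5, 6}) = 3
G(30) = mex({1, 2, 4, 6}) = 0
G(31) = mex({0, 1, 2, 3, 4, 6}) = 5
G(32) = mex({1, 2, 3, 4, 7}) = 0
G(33) = mex({0, 3, 7}) = 1
G(34) = mex({0, 2, 3, 5, 7}) = 1
G(35) = mex({0, 2, 3, 5, 6}) = 1
G(36) = mex({0, 1, 2, 5, 6}) = 3
G(37) = mex({0, 1, 2, 4, 5, 6}) = 3
G(38) = mex({0, 1, 2, 4}) = 3
G(39) = mex({0, 1, 2, 3, 4, 7}) = 5
G(40) = mex({0, 1, 2, 3, 4, 5, 7}) = 6
G(41) = mex({0, 1, 2, 3, 5, 7}) = 4
G(42) = mex({0, 1, 2, 3, 5, 6, 7}) = 4
G(43) = mex({0, 2, 3, 5, 6}) = 1
Therefore G(43) = 1.

1


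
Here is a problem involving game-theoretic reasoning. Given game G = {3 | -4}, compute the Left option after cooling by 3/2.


Original game: {3 | -4} (a switch {a | b} with a > b).
Cooling by t (for t below the temperature (a - b)/2 = 7/2) taxes each move by t: {a | b} cooled by t is {a - t | b + t}.
Cooling amount: t = 3/2
Cooled Left option: 3 - 3/2 = 3/2
Cooled Right option: -4 + 3/2 = -5/2
Cooled game: {3/2 | -5/2}
Left option = 3/2

3/2


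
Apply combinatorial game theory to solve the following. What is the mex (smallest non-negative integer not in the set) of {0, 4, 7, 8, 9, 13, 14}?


Set = {0, 4, 7, 8, 9, 13, 14}
0 is in the set.
1 is NOT in the set. This is the mex.
mex = 1

1


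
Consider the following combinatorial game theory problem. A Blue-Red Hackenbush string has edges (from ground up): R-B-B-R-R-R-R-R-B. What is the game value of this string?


Edges (from ground): R-B-B-R-R-R-R-R-B
By Berlekamp's sign-expansion rule, a Blue-Red Hackenbush stalk has the value of the surreal number whose sign sequence is the edge sequence with B -> + and R -> -.
Sign sequence: -++-----+
Trace the sign expansion in the surreal number tree, starting from 0:
Edge 1: R (sign -) -> bounds (-inf, 0), value = -1
Edge 2: B (sign +) -> bounds (-1, 0), value = -1/2
Edge 3: B (sign +) -> bounds (-1/2, 0), value = -1/4
Edge 4: R (sign -) -> bounds (-1/2, -1/4), value = -3/8
Edge 5: R (sign -) -> bounds (-1/2, -3/8), value = -7/16
Edge 6: R (sign -) -> bounds (-1/2, -7/16), value = -15/32
Edge 7: R (sign -) -> bounds (-1/2, -15/32), value = -31/64
Edge 8: R (sign -) -> bounds (-1/2, -31/64), value = -63/128
Edge 9: B (sign +) -> bounds (-63/128, -31/64), value = -125/256
Game value = -125/256

-125/256


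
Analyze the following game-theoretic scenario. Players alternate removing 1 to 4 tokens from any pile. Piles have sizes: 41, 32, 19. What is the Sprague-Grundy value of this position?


Subtraction set: {1, 2, 3, 4}
For this subtraction set, G(n) = n mod 5 (period = max + 1 = 5).
Pile 1 (size 41): G(41) = 41 mod 5 = 1
Pile 2 (size 32): G(32) = 32 mod 5 = 2
Pile 3 (size 19): G(19) = 19 mod 5 = 4
Total Grundy value = XOR of all: 1 XOR 2 XOR 4 = 7

7


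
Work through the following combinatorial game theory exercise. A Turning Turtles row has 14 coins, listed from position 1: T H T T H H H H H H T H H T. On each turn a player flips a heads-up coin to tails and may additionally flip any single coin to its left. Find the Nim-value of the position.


Coins: T H T T H H H H H H T H H T
Key fact: a single head at position k behaves exactly like a Nim heap of size k (turning it to T and optionally flipping a coin at j < k corresponds to moving the heap from k to j, or to 0), and heads combine as a disjunctive sum (two heads at the same place would cancel, matching j XOR j = 0). So the Nim-value is the XOR of the 1-indexed positions of the heads.
Face-up positions (1-indexed): [2, 5, 6, 7, 8, 9, 10, 12, 13]
XOR 0 with 2: 0 XOR 2 = 2
XOR 2 with 5: 2 XOR 5 = 7
XOR 7 with 6: 7 XOR 6 = 1
XOR 1 with 7: 1 XOR 7 = 6
XOR 6 with 8: 6 XOR 8 = 14
XOR 14 with 9: 14 XOR 9 = 7
XOR 7 with 10: 7 XOR 10 = 13
XOR 13 with 12: 13 XOR 12 = 1
XOR 1 with 13: 1 XOR 13 = 12
Nim-value = 12

12


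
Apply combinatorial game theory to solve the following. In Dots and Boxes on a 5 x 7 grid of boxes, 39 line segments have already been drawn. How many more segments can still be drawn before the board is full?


Grid: 5 x 7 boxes, i.e. 6 rows and 8 columns of dots.
Horizontal edges: (rows + 1) * cols = 6 * 7 = 42
Vertical edges: rows * (cols + 1) = 5 * 8 = 40
Total edges: 42 + 40 = 82
Edges drawn: 39
Remaining: 82 - 39 = 43

43


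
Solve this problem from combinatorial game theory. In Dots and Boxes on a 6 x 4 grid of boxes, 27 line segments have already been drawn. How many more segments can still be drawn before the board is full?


Grid: 6 x 4 boxes, i.e. 7 rows and 5 columns of dots.
Horizontal edges: (rows + 1) * cols = 7 * 4 = 28
Vertical edges: rows * (cols + 1) = 6 * 5 = 30
Total edges: 28 + 30 = 58
Edges drawn: 27
Remaining: 58 - 27 = 31

31


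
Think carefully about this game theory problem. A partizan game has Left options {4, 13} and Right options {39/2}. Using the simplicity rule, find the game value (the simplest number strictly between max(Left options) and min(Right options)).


Left options: {4, 13}, max = 13
Right options: {39/2}, min = 39/2
All options are numbers and max(Left) < min(Right), so by the simplicity theorem the value is the simplest (earliest-born) number strictly between 13 and 39/2.
Integers 14 through 19 all lie strictly between 13 and 39/2.
Among integers, the simplest (lowest birthday = smallest |n|; 0 is born on day 0, +-n on day n) is 14.
No non-integer in the interval can be simpler: if x is a non-integer in the interval, then floor(x) or ceil(x) also lies in the interval (the interval contains an integer), and both are proper prefixes of x's sign expansion, i.e. born earlier. So the game value is 14.
Game value = 14

14


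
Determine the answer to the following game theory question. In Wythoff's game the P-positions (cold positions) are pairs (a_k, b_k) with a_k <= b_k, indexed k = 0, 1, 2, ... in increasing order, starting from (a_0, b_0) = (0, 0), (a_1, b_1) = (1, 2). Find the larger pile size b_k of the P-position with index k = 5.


By Wythoff's theorem, a_k = floor(k * phi) and b_k = floor(k * phi^2) = a_k + k, where phi = (1 + sqrt(5))/2 is the golden ratio.
phi = (1 + sqrt(5))/2 = 1.618034
phi^2 = phi + 1 = 2.618034
k = 5
k * phi^2 = 5 * 2.618034 = 13.090170
b_5 = floor(k * phi^2) = 13 (check: a_5 + k = 8 + 5 = 13)

13


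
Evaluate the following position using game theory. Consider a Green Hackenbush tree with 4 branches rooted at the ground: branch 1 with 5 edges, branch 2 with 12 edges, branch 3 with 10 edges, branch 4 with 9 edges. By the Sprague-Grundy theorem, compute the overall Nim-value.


The tree has 4 branches from the ground vertex.
In Green Hackenbush, the Nim-value of a simple path of length k is k.
Branch 1: length 5, Nim-value = 5
Branch 2: length 12, Nim-value = 12
Branch 3: length 10, Nim-value = 10
Branch 4: length 9, Nim-value = 9
Total Nim-value = XOR of all branch values:
0 XOR 5 = 5
5 XOR 12 = 9
9 XOR 10 = 3
3 XOR 9 = 10
Nim-value of the tree = 10

10


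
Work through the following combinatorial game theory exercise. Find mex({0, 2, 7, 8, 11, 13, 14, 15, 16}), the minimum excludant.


Set = {0, 2, 7, 8, 11, 13, 14, 15, 16}
0 is in the set.
1 is NOT in the set. This is the mex.
mex = 1

1


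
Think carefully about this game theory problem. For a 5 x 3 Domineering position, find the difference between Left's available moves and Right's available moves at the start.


Board is 5 x 3 (rows x cols).
Left (vertical) placements: (rows-1) * cols = 4 * 3 = 12
Right (horizontal) placements: rows * (cols-1) = 5 * 2 = 10
Advantage = Left - Right = 12 - 10 = 2

2


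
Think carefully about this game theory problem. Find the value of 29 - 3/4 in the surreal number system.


x = 29, y = 3/4
Converting to common denominator: 4
x = 116/4, y = 3/4
x - y = 29 - 3/4 = 113/4

113/4


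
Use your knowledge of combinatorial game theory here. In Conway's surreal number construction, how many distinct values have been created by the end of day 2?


Day 0: {|} = 0 is born. Count = 1.
Day n: the number of surreal numbers born by day n is 2^(n+1) - 1.
By day 0: 2^1 - 1 = 1
By day 1: 2^2 - 1 = 3
By day 2: 2^3 - 1 = 7
By day 2: 7 surreal numbers.

7


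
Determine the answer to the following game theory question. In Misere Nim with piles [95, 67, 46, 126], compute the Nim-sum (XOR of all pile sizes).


We need the XOR (exclusive or) of all pile sizes.
After XOR-ing pile 1 (size 95): 0 XOR 95 = 95
After XOR-ing pile 2 (size 67): 95 XOR 67 = 28
After XOR-ing pile 3 (size 46): 28 XOR 46 = 50
After XOR-ing pile 4 (size 126): 50 XOR 126 = 76
The Nim-value of this position is 76.

76


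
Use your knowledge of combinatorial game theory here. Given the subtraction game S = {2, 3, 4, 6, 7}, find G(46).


The subtraction set is S = {2, 3, 4, 6, 7}.
G(k) = mex{ G(k - s) : s in S, s <= k }. We compute iteratively: G(0) = 0.
G(1) = mex({}) = 0
G(2) = mex({0}) = 1
G(3) = mex({0}) = 1
G(4) = mex({0, 1}) = 2
G(5) = mex({0, 1}) = 2
G(6) = mex({0, 1, 2}) = 3
G(7) = mex({0, 1, 2}) = 3
G(8) = mex({0, 1, 2, 3}) = 4
G(9) = mex({1, 2, 3}) = 0
G(10) = mex({1, 2, 3, 4}) = 0
G(11) = mex({0, 2, 3, 4}) = 1
G(12) = mex({0, 2, 3, 4}) = 1
G(13) = mex({0, 1, 3}) = 2
G(14) = mex({0, 1, 3, 4}) = 2
G(15) = mex({0, 1, 2, 4}) = 3
Observe that G(9)..G(15) = 0, 0, 1, 1, 2, 2, 3 repeats G(0)..G(6) = 0, 0, 1, 1, 2, 2, 3.
For k >= max(S) = 7, G(k) is determined by the previous 7 values G(k-7)..G(k-1); a window of 7 consecutive values has recurred shifted by 9, so by induction G(k + 9) = G(k) for all k >= 0: the sequence is periodic from the start with period 9.
One period: G(0..8) = 0, 0, 1, 1, 2, 2, 3, 3, 4.
46 mod 9 = 1, so G(46) = G(1) = 0.

0


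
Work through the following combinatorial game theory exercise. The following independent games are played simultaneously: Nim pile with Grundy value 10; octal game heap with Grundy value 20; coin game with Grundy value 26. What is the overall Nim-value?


By the Sprague-Grundy theorem, the Grundy value of a sum of games is the XOR of individual Grundy values.
Nim pile: Grundy value = 10. Running XOR: 0 XOR 10 = 10
octal game heap: Grundy value = 20. Running XOR: 10 XOR 20 = 30
coin game: Grundy value = 26. Running XOR: 30 XOR 26 = 4
The combined Grundy value is 4.

4
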